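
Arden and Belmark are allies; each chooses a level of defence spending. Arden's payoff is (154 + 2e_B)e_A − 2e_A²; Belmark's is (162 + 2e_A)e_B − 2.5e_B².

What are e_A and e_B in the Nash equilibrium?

68.375, 59.75

Expanding Arden's payoff: 154e_A + 2e_Be_A − 2e_A².
∂π/∂e_A = 154 + 2e_B − 4e_A = 0, so e_A = 38.5 + 0.5e_B.
Likewise for Belmark: e_B = 32.4 + 0.4e_A.
Plugging e_B into Arden's best response: e_A = 38.5 + 0.5(32.4 + 0.4e_A) ⇒ 0.8e_A = 54.7, so e_A = 68.375.
Then e_B = 32.4 + 0.4·68.375 = 59.75.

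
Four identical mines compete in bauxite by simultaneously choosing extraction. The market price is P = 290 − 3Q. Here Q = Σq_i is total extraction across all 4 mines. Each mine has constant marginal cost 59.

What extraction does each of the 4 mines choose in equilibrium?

15.4

A representative mine's profit is π_i = q_i(290 − 3Q) − 59q_i, with Q = q_i + Σ_{j≠i} q_j.
First-order condition: 231 − 6q_i − 3Σ_{j≠i} q_j = 0.
In a symmetric equilibrium every mine chooses the same q, so Σ_{j≠i} q_j = 3q. The condition becomes 231 − 15q = 0, giving q = 231/15 = 15.4.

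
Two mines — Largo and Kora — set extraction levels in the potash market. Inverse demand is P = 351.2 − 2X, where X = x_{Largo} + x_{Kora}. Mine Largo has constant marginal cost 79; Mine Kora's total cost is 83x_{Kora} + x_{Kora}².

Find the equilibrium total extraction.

Mine Largo's profit: π = x_{Largo}(351.2 − 2(x_{Largo} + x_{Kora})) − 79x_{Largo}.
∂π/∂x_{Largo} = 272.2 − 4x_{Largo} − 2x_{Kora} = 0, so x_{Largo} = 68.05 − 0.5x_{Kora}.
For Kora: ∂π/∂x_{Kora} = 268.2 − 6x_{Kora} − 2x_{Largo} = 0 ⇒ x_{Kora} = 44.7 − (1/3)x_{Largo}.
Substituting the second reaction function into the first: x_{Largo} = 68.05 − 0.5(44.7 − (1/3)x_{Largo}), which gives (5/6)x_{Largo} = 45.7 ⇒ x_{Largo} = 54.84.
Then x_{Kora} = 44.7 − (1/3)·54.84 = 26.42.
Total extraction: 54.84 + 26.42 = 81.26.

81.26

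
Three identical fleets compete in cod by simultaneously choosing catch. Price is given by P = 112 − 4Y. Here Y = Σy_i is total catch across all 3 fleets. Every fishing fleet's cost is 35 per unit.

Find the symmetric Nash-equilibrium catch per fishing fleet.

A representative fishing fleet's profit is π_i = y_i(112 − 4Y) − 35y_i, with Y = y_i + Σ_{j≠i} y_j.
First-order condition: 77 − 8y_i − 4Σ_{j≠i} y_j = 0.
With identical fishing fleets, set every y_j = y: then 77 − 8y − 8y = 0, i.e. y = 77/16 = 4.8125.

4.8125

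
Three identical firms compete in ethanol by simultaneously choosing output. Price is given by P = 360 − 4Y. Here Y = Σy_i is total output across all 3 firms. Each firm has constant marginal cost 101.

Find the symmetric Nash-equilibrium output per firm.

A representative firm's profit is π_i = y_i(360 − 4Y) − 101y_i, with Y = y_i + Σ_{j≠i} y_j.
First-order condition: 259 − 8y_i − 4Σ_{j≠i} y_j = 0.
Imposing symmetry (y_j = y for all j) turns Σ_{j≠i} y_j into 2y, so 259 = 16y and y = 16.1875.

16.1875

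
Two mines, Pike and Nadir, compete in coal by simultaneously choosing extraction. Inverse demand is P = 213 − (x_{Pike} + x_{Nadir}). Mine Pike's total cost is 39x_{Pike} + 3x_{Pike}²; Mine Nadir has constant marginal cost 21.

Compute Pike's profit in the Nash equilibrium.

Mine Pike's profit: π = x_{Pike}(213 − (x_{Pike} + x_{Nadir})) − 39x_{Pike} − 3x_{Pike}².
∂π/∂x_{Pike} = 174 − 8x_{Pike} − x_{Nadir} = 0, so x_{Pike} = 21.75 − 0.125x_{Nadir}.
For Nadir: ∂π/∂x_{Nadir} = 192 − 2x_{Nadir} − x_{Pike} = 0 ⇒ x_{Nadir} = 96 − 0.5x_{Pike}.
Solving the two reaction functions simultaneously: (1 − (−0.125)(−0.5))x_{Pike} = 21.75 − 0.125·96, so 0.9375x_{Pike} = 9.75 and x_{Pike} = 10.4.
Then x_{Nadir} = 96 − 0.5·10.4 = 90.8.
Price P = 213 − 101.2 = 111.8.
Pike's profit: (111.8 − 39)·10.4 − 3(10.4)² = 432.64.

432.64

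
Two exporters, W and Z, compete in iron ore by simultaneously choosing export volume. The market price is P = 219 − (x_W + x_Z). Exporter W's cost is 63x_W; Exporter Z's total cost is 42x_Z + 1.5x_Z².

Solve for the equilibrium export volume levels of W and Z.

Exporter W's profit: π = x_W(219 − (x_W + x_Z)) − 63x_W.
∂π/∂x_W = 156 − 2x_W − x_Z = 0, so x_W = 78 − 0.5x_Z.
For Z: ∂π/∂x_Z = 177 − 5x_Z − x_W = 0 ⇒ x_Z = 35.4 − 0.2x_W.
Substituting the second reaction function into the first: x_W = 78 − 0.5(35.4 − 0.2x_W), which gives 0.9x_W = 60.3 ⇒ x_W = 67.
Then x_Z = 35.4 − 0.2·67 = 22.

67, 22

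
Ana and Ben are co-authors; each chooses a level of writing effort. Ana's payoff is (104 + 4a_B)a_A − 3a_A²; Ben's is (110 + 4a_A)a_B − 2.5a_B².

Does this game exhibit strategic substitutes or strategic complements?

strategic complements

Expanding Ana's payoff: 104a_A + 4a_Ba_A − 3a_A².
∂π/∂a_A = 104 + 4a_B − 6a_A = 0, so a_A = 52/3 + (2/3)a_B.
The best-response slope da_A/da_B = 2/3 > 0: the reaction function is upward-sloping, so the choices are strategic complements.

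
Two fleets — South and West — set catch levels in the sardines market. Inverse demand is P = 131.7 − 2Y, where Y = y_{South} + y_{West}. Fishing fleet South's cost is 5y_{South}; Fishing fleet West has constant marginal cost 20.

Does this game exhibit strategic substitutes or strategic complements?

Fishing fleet South's profit: π = y_{South}(131.7 − 2(y_{South} + y_{West})) − 5y_{South}.
∂π/∂y_{South} = 126.7 − 4y_{South} − 2y_{West} = 0, so y_{South} = 31.675 − 0.5y_{West}.
The best-response slope dy_{South}/dy_{West} = −0.5 < 0: the reaction function is downward-sloping, so the choices are strategic substitutes.

strategic substitutes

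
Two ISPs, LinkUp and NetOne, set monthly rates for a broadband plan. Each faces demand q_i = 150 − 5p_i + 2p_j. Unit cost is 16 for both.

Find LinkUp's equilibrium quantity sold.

LinkUp's profit: π = (p_{LinkUp} − 16)(150 − 5p_{LinkUp} + 2p_{NetOne}).
∂π/∂p_{LinkUp} = 230 − 10p_{LinkUp} + 2p_{NetOne} = 0 ⇒ p_{LinkUp} = 23 + 0.2p_{NetOne}.
The game is symmetric, so in equilibrium p_{NetOne} = p_{LinkUp}: the reaction function gives 0.8p_{LinkUp} = 23, hence p_{LinkUp} = 28.75.
q_{LinkUp} = 150 − 5·28.75 + 2·28.75 = 63.75.

63.75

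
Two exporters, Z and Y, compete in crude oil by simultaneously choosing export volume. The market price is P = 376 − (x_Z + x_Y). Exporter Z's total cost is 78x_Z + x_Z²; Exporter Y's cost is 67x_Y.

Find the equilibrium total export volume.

Exporter Z's profit: π = x_Z(376 − (x_Z + x_Y)) − 78x_Z − x_Z².
∂π/∂x_Z = 298 − 4x_Z − x_Y = 0, so x_Z = 74.5 − 0.25x_Y.
For Y: ∂π/∂x_Y = 309 − 2x_Y − x_Z = 0 ⇒ x_Y = 154.5 − 0.5x_Z.
Plugging x_Y into Z's best response: x_Z = 74.5 − 0.25(154.5 − 0.5x_Z) ⇒ 0.875x_Z = 35.875, so x_Z = 41.
Then x_Y = 154.5 − 0.5·41 = 134.
Total export volume: 41 + 134 = 175.

175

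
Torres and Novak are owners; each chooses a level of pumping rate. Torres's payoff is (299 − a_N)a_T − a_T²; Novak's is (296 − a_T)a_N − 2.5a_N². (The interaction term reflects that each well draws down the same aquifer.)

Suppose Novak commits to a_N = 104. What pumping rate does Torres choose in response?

97.5

Expanding Torres's payoff: 299a_T − a_Na_T − a_T².
∂π/∂a_T = 299 − a_N − 2a_T = 0, so a_T = 149.5 − 0.5a_N.
At a_N = 104: a_T = 149.5 − 0.5·104 = 97.5.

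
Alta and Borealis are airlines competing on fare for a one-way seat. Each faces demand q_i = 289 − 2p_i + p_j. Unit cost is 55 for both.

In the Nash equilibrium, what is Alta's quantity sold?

156

Alta's profit: π = (p_{Alta} − 55)(289 − 2p_{Alta} + p_{Borealis}).
∂π/∂p_{Alta} = 399 − 4p_{Alta} + p_{Borealis} = 0 ⇒ p_{Alta} = 99.75 + 0.25p_{Borealis}.
Setting p_{Alta} = p_{Borealis} in the reaction function: p_{Alta} = 99.75 + 0.25p_{Alta}, so p_{Alta} = 99.75 / 0.75 = 133.
q_{Alta} = 289 − 2·133 + 133 = 156.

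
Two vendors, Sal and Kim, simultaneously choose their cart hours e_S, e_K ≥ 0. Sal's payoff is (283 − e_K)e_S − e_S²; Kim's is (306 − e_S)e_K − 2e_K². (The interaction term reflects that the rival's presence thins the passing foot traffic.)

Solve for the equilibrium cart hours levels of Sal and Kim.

118, 47

Expanding Sal's payoff: 283e_S − e_Ke_S − e_S².
∂π/∂e_S = 283 − e_K − 2e_S = 0, so e_S = 141.5 − 0.5e_K.
Likewise for Kim: e_K = 76.5 − 0.25e_S.
Substituting the second reaction function into the first: e_S = 141.5 − 0.5(76.5 − 0.25e_S), which gives 0.875e_S = 103.25 ⇒ e_S = 118.
Then e_K = 76.5 − 0.25·118 = 47.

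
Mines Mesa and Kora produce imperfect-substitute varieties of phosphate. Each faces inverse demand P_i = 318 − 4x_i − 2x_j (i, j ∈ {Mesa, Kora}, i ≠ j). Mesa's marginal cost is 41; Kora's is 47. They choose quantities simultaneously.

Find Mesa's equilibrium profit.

Mine Mesa's profit: π = x_{Mesa}(318 − 4x_{Mesa} − 2x_{Kora}) − 41x_{Mesa}.
∂π/∂x_{Mesa} = 277 − 8x_{Mesa} − 2x_{Kora} = 0 ⇒ x_{Mesa} = 34.625 − 0.25x_{Kora}.
Similarly x_{Kora} = 33.875 − 0.25x_{Mesa}.
Substituting the second reaction function into the first: x_{Mesa} = 34.625 − 0.25(33.875 − 0.25x_{Mesa}), which gives 0.9375x_{Mesa} = 837/32 ⇒ x_{Mesa} = 27.9.
Then x_{Kora} = 33.875 − 0.25·27.9 = 26.9.
P_{Mesa} = 318 − 4·27.9 − 2·26.9 = 152.6.
Profit = (152.6 − 41)·27.9 = 3113.64.

3113.64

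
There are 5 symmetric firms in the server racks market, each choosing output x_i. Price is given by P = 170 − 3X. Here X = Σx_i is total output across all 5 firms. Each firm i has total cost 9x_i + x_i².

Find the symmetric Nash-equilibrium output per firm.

A representative firm's profit is π_i = x_i(170 − 3X) − 9x_i − x_i², with X = x_i + Σ_{j≠i} x_j.
First-order condition: 161 − 8x_i − 3Σ_{j≠i} x_j = 0.
Imposing symmetry (x_j = x for all j) turns Σ_{j≠i} x_j into 4x, so 161 = 20x and x = 8.05.

8.05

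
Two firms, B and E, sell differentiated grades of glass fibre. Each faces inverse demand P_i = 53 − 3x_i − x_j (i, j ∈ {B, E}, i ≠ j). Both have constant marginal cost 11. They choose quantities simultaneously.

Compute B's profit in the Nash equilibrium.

108

Firm B's profit: π = x_B(53 − 3x_B − x_E) − 11x_B.
∂π/∂x_B = 42 − 6x_B − x_E = 0 ⇒ x_B = 7 − (1/6)x_E.
Setting x_B = x_E in the reaction function: x_B = 7 − (1/6)x_B, so x_B = 7 / (7/6) = 6.
P_B = 53 − 3·6 − 6 = 29.
Profit = (29 − 11)·6 = 108.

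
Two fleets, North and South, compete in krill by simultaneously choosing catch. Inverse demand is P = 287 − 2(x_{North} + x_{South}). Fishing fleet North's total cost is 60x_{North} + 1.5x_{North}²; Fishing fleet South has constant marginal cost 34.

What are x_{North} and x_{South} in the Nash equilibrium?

16.75, 54.875

Fishing fleet North's profit: π = x_{North}(287 − 2(x_{North} + x_{South})) − 60x_{North} − 1.5x_{North}².
∂π/∂x_{North} = 227 − 7x_{North} − 2x_{South} = 0, so x_{North} = 227/7 − (2/7)x_{South}.
For South: ∂π/∂x_{South} = 253 − 4x_{South} − 2x_{North} = 0 ⇒ x_{South} = 63.25 − 0.5x_{North}.
Plugging x_{South} into North's best response: x_{North} = 227/7 − (2/7)(63.25 − 0.5x_{North}) ⇒ (6/7)x_{North} = 201/14, so x_{North} = 16.75.
Then x_{South} = 63.25 − 0.5·16.75 = 54.875.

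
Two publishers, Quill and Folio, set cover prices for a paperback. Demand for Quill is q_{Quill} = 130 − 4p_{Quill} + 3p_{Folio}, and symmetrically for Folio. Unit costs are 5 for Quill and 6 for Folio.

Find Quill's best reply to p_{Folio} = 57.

Quill's profit: π = (p_{Quill} − 5)(130 − 4p_{Quill} + 3p_{Folio}).
∂π/∂p_{Quill} = 150 − 8p_{Quill} + 3p_{Folio} = 0 ⇒ p_{Quill} = 18.75 + 0.375p_{Folio}.
At p_{Folio} = 57: p_{Quill} = 18.75 + 0.375·57 = 40.125.

40.125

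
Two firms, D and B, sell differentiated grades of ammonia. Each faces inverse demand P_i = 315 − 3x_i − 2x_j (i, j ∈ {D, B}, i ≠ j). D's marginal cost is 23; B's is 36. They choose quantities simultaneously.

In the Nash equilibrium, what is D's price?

134.9375

Firm D's profit: π = x_D(315 − 3x_D − 2x_B) − 23x_D.
∂π/∂x_D = 292 − 6x_D − 2x_B = 0 ⇒ x_D = 146/3 − (1/3)x_B.
Similarly x_B = 46.5 − (1/3)x_D.
Plugging x_B into D's best response: x_D = 146/3 − (1/3)(46.5 − (1/3)x_D) ⇒ (8/9)x_D = 199/6, so x_D = 37.3125.
Then x_B = 46.5 − (1/3)·37.3125 = 34.0625.
P_D = 315 − 3·37.3125 − 2·34.0625 = 134.9375.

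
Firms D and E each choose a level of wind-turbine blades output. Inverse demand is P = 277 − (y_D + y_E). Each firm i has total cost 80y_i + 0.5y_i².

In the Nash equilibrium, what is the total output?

Firm D's profit: π = y_D(277 − (y_D + y_E)) − 80y_D − 0.5y_D².
∂π/∂y_D = 197 − 3y_D − y_E = 0, so y_D = 197/3 − (1/3)y_E.
By symmetry y_E = y_D; substituting into the reaction function, (4/3)y_D = 197/3 and y_D = 49.25.
Total output: 49.25 + 49.25 = 98.5.

98.5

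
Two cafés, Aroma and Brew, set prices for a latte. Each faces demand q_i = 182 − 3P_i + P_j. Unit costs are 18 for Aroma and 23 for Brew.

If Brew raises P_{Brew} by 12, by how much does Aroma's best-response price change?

Aroma's profit: π = (P_{Aroma} − 18)(182 − 3P_{Aroma} + P_{Brew}).
∂π/∂P_{Aroma} = 236 − 6P_{Aroma} + P_{Brew} = 0 ⇒ P_{Aroma} = 118/3 + (1/6)P_{Brew}.
The reaction-function slope is 1/6, so a 12-unit rise in P_{Brew} moves P_{Aroma} by 1/6 × 12 = 2. Aroma's best response rises — the actions are strategic complements.

2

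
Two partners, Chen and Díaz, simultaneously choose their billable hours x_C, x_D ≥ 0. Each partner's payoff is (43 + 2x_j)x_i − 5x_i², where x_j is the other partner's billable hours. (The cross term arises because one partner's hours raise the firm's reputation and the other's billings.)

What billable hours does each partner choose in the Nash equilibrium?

Chen's payoff is (43 + 2x_D)x_C − 5x_C².
∂π/∂x_C = 43 + 2x_D − 10x_C = 0, so x_C = 4.3 + 0.2x_D.
By symmetry x_D = x_C; substituting into the reaction function, 0.8x_C = 4.3 and x_C = 5.375.

5.375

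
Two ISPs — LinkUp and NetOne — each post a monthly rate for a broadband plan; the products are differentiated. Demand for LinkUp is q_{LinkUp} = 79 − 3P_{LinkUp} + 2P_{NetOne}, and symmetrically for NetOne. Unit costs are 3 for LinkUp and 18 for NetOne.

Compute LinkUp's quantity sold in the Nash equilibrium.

LinkUp's profit: π = (P_{LinkUp} − 3)(79 − 3P_{LinkUp} + 2P_{NetOne}).
∂π/∂P_{LinkUp} = 88 − 6P_{LinkUp} + 2P_{NetOne} = 0 ⇒ P_{LinkUp} = 44/3 + (1/3)P_{NetOne}.
Similarly P_{NetOne} = 133/6 + (1/3)P_{LinkUp}.
Plugging P_{NetOne} into LinkUp's best response: P_{LinkUp} = 44/3 + (1/3)(133/6 + (1/3)P_{LinkUp}) ⇒ (8/9)P_{LinkUp} = 397/18, so P_{LinkUp} = 24.8125.
Then P_{NetOne} = 133/6 + (1/3)·24.8125 = 30.4375.
q_{LinkUp} = 79 − 3·24.8125 + 2·30.4375 = 65.4375.

65.4375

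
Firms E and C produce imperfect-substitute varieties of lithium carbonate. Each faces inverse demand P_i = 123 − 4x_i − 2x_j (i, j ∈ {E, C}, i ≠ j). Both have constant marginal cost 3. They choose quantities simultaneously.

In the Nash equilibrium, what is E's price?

Firm E's profit: π = x_E(123 − 4x_E − 2x_C) − 3x_E.
∂π/∂x_E = 120 − 8x_E − 2x_C = 0 ⇒ x_E = 15 − 0.25x_C.
The game is symmetric, so in equilibrium x_C = x_E: the reaction function gives 1.25x_E = 15, hence x_E = 12.
P_E = 123 − 4·12 − 2·12 = 51.

51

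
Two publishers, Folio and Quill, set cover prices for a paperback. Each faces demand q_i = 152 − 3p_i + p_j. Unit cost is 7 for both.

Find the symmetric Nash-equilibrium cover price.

34.6

Folio's profit: π = (p_{Folio} − 7)(152 − 3p_{Folio} + p_{Quill}).
∂π/∂p_{Folio} = 173 − 6p_{Folio} + p_{Quill} = 0 ⇒ p_{Folio} = 173/6 + (1/6)p_{Quill}.
By symmetry p_{Quill} = p_{Folio}; substituting into the reaction function, (5/6)p_{Folio} = 173/6 and p_{Folio} = 34.6.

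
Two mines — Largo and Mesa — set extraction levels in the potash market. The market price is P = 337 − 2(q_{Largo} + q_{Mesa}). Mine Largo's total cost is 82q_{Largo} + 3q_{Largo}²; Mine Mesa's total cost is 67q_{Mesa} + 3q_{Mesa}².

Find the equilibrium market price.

249.5

Mine Largo's profit: π = q_{Largo}(337 − 2(q_{Largo} + q_{Mesa})) − 82q_{Largo} − 3q_{Largo}².
∂π/∂q_{Largo} = 255 − 10q_{Largo} − 2q_{Mesa} = 0, so q_{Largo} = 25.5 − 0.2q_{Mesa}.
By the same steps for Mesa: q_{Mesa} = 27 − 0.2q_{Largo}.
Plugging q_{Mesa} into Largo's best response: q_{Largo} = 25.5 − 0.2(27 − 0.2q_{Largo}) ⇒ 0.96q_{Largo} = 20.1, so q_{Largo} = 20.9375.
Then q_{Mesa} = 27 − 0.2·20.9375 = 22.8125.
Equilibrium price: P = 337 − 2·43.75 = 249.5.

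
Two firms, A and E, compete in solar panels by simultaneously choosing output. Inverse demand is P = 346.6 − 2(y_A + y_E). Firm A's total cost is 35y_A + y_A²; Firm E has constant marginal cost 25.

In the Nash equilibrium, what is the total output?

95.48

Firm A's profit: π = y_A(346.6 − 2(y_A + y_E)) − 35y_A − y_A².
∂π/∂y_A = 311.6 − 6y_A − 2y_E = 0, so y_A = 779/15 − (1/3)y_E.
For E: ∂π/∂y_E = 321.6 − 4y_E − 2y_A = 0 ⇒ y_E = 80.4 − 0.5y_A.
Solving the two reaction functions simultaneously: (1 − (−1/3)(−0.5))y_A = 779/15 − (1/3)·80.4, so (5/6)y_A = 377/15 and y_A = 30.16.
Then y_E = 80.4 − 0.5·30.16 = 65.32.
Total output: 30.16 + 65.32 = 95.48.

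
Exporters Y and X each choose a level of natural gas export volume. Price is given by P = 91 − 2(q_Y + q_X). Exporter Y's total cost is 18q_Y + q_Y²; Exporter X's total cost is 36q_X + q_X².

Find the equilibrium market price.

Exporter Y's profit: π = q_Y(91 − 2(q_Y + q_X)) − 18q_Y − q_Y².
∂π/∂q_Y = 73 − 6q_Y − 2q_X = 0, so q_Y = 73/6 − (1/3)q_X.
By the same steps for X: q_X = 55/6 − (1/3)q_Y.
Plugging q_X into Y's best response: q_Y = 73/6 − (1/3)(55/6 − (1/3)q_Y) ⇒ (8/9)q_Y = 82/9, so q_Y = 10.25.
Then q_X = 55/6 − (1/3)·10.25 = 5.75.
Equilibrium price: P = 91 − 2·16 = 59.

59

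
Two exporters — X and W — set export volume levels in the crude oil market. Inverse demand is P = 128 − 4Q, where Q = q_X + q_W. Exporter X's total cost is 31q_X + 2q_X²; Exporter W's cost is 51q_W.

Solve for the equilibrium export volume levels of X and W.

5.85, 6.7

Exporter X's profit: π = q_X(128 − 4(q_X + q_W)) − 31q_X − 2q_X².
∂π/∂q_X = 97 − 12q_X − 4q_W = 0, so q_X = 97/12 − (1/3)q_W.
For W: ∂π/∂q_W = 77 − 8q_W − 4q_X = 0 ⇒ q_W = 9.625 − 0.5q_X.
Solving the two reaction functions simultaneously: (1 − (−1/3)(−0.5))q_X = 97/12 − (1/3)·9.625, so (5/6)q_X = 4.875 and q_X = 5.85.
Then q_W = 9.625 − 0.5·5.85 = 6.7.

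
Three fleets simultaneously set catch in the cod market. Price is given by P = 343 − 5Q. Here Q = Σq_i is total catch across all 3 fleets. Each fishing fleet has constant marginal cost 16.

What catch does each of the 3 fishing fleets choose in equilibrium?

A representative fishing fleet's profit is π_i = q_i(343 − 5Q) − 16q_i, with Q = q_i + Σ_{j≠i} q_j.
First-order condition: 327 − 10q_i − 5Σ_{j≠i} q_j = 0.
Imposing symmetry (q_j = q for all j) turns Σ_{j≠i} q_j into 2q, so 327 = 20q and q = 16.35.

16.35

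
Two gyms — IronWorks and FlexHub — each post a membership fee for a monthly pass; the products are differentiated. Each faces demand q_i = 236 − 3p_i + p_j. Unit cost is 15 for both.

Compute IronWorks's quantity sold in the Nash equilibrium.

IronWorks's profit: π = (p_{IronWorks} − 15)(236 − 3p_{IronWorks} + p_{FlexHub}).
∂π/∂p_{IronWorks} = 281 − 6p_{IronWorks} + p_{FlexHub} = 0 ⇒ p_{IronWorks} = 281/6 + (1/6)p_{FlexHub}.
The game is symmetric, so in equilibrium p_{FlexHub} = p_{IronWorks}: the reaction function gives (5/6)p_{IronWorks} = 281/6, hence p_{IronWorks} = 56.2.
q_{IronWorks} = 236 − 3·56.2 + 56.2 = 123.6.

123.6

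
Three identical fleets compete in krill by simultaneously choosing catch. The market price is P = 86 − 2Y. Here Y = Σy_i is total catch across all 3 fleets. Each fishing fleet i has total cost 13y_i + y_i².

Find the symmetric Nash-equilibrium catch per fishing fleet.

7.3

A representative fishing fleet's profit is π_i = y_i(86 − 2Y) − 13y_i − y_i², with Y = y_i + Σ_{j≠i} y_j.
First-order condition: 73 − 6y_i − 2Σ_{j≠i} y_j = 0.
Imposing symmetry (y_j = y for all j) turns Σ_{j≠i} y_j into 2y, so 73 = 10y and y = 7.3.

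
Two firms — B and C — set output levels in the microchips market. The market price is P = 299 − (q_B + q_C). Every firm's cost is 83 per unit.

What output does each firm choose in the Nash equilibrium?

Firm B's profit: π = q_B(299 − (q_B + q_C)) − 83q_B.
∂π/∂q_B = 216 − 2q_B − q_C = 0, so q_B = 108 − 0.5q_C.
Setting q_B = q_C in the reaction function: q_B = 108 − 0.5q_B, so q_B = 108 / 1.5 = 72.

72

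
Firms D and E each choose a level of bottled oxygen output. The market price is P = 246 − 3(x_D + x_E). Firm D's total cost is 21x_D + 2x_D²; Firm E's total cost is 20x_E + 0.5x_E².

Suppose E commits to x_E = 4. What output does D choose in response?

Firm D's profit: π = x_D(246 − 3(x_D + x_E)) − 21x_D − 2x_D².
∂π/∂x_D = 225 − 10x_D − 3x_E = 0, so x_D = 22.5 − 0.3x_E.
At x_E = 4: x_D = 22.5 − 0.3·4 = 21.3.

21.3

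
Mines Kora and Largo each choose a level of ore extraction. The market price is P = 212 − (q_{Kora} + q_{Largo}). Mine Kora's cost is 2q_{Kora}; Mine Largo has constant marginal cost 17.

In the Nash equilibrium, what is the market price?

77

Mine Kora's profit: π = q_{Kora}(212 − (q_{Kora} + q_{Largo})) − 2q_{Kora}.
∂π/∂q_{Kora} = 210 − 2q_{Kora} − q_{Largo} = 0, so q_{Kora} = 105 − 0.5q_{Largo}.
By the same steps for Largo: q_{Largo} = 97.5 − 0.5q_{Kora}.
Plugging q_{Largo} into Kora's best response: q_{Kora} = 105 − 0.5(97.5 − 0.5q_{Kora}) ⇒ 0.75q_{Kora} = 56.25, so q_{Kora} = 75.
Then q_{Largo} = 97.5 − 0.5·75 = 60.
Equilibrium price: P = 212 − 135 = 77.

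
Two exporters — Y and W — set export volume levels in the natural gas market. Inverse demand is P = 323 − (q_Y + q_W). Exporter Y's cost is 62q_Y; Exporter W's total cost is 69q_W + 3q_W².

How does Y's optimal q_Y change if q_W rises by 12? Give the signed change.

-6

Exporter Y's profit: π = q_Y(323 − (q_Y + q_W)) − 62q_Y.
∂π/∂q_Y = 261 − 2q_Y − q_W = 0, so q_Y = 130.5 − 0.5q_W.
The reaction-function slope is −0.5, so a 12-unit rise in q_W moves q_Y by −0.5 × 12 = −6. Y's best response falls — the actions are strategic substitutes.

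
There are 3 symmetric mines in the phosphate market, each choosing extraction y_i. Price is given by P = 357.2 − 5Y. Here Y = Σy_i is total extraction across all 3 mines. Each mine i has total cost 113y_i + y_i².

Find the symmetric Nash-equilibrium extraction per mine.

A representative mine's profit is π_i = y_i(357.2 − 5Y) − 113y_i − y_i², with Y = y_i + Σ_{j≠i} y_j.
First-order condition: 244.2 − 12y_i − 5Σ_{j≠i} y_j = 0.
In a symmetric equilibrium every mine chooses the same y, so Σ_{j≠i} y_j = 2y. The condition becomes 244.2 − 22y = 0, giving y = 244.2/22 = 11.1.

11.1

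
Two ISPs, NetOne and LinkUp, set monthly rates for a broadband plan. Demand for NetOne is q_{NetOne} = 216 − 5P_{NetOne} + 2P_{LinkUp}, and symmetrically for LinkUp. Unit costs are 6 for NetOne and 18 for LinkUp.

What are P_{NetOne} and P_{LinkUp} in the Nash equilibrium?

NetOne's profit: π = (P_{NetOne} − 6)(216 − 5P_{NetOne} + 2P_{LinkUp}).
∂π/∂P_{NetOne} = 246 − 10P_{NetOne} + 2P_{LinkUp} = 0 ⇒ P_{NetOne} = 24.6 + 0.2P_{LinkUp}.
Similarly P_{LinkUp} = 30.6 + 0.2P_{NetOne}.
Plugging P_{LinkUp} into NetOne's best response: P_{NetOne} = 24.6 + 0.2(30.6 + 0.2P_{NetOne}) ⇒ 0.96P_{NetOne} = 30.72, so P_{NetOne} = 32.
Then P_{LinkUp} = 30.6 + 0.2·32 = 37.

32, 37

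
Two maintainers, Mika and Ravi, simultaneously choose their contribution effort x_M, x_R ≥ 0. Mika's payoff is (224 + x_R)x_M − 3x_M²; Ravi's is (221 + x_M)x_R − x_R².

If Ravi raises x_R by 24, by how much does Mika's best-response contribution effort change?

Expanding Mika's payoff: 224x_M + x_Rx_M − 3x_M².
∂π/∂x_M = 224 + x_R − 6x_M = 0, so x_M = 112/3 + (1/6)x_R.
The reaction-function slope is 1/6, so a 24-unit rise in x_R moves x_M by 1/6 × 24 = 4. Mika's best response rises — the actions are strategic complements.

4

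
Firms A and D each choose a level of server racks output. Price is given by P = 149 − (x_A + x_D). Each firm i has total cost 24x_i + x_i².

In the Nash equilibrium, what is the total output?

50

Firm A's profit: π = x_A(149 − (x_A + x_D)) − 24x_A − x_A².
∂π/∂x_A = 125 − 4x_A − x_D = 0, so x_A = 31.25 − 0.25x_D.
Setting x_A = x_D in the reaction function: x_A = 31.25 − 0.25x_A, so x_A = 31.25 / 1.25 = 25.
Total output: 25 + 25 = 50.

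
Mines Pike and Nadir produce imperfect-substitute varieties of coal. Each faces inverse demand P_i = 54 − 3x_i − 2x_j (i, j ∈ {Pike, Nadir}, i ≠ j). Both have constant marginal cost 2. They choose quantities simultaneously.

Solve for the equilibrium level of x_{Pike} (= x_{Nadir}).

6.5

Mine Pike's profit: π = x_{Pike}(54 − 3x_{Pike} − 2x_{Nadir}) − 2x_{Pike}.
∂π/∂x_{Pike} = 52 − 6x_{Pike} − 2x_{Nadir} = 0 ⇒ x_{Pike} = 26/3 − (1/3)x_{Nadir}.
Setting x_{Pike} = x_{Nadir} in the reaction function: x_{Pike} = 26/3 − (1/3)x_{Pike}, so x_{Pike} = (26/3) / (4/3) = 6.5.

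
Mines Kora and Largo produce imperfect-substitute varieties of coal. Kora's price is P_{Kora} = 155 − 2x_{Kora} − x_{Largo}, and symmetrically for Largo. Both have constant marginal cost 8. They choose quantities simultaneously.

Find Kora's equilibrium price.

Mine Kora's profit: π = x_{Kora}(155 − 2x_{Kora} − x_{Largo}) − 8x_{Kora}.
∂π/∂x_{Kora} = 147 − 4x_{Kora} − x_{Largo} = 0 ⇒ x_{Kora} = 36.75 − 0.25x_{Largo}.
Setting x_{Kora} = x_{Largo} in the reaction function: x_{Kora} = 36.75 − 0.25x_{Kora}, so x_{Kora} = 36.75 / 1.25 = 29.4.
P_{Kora} = 155 − 2·29.4 − 29.4 = 66.8.

66.8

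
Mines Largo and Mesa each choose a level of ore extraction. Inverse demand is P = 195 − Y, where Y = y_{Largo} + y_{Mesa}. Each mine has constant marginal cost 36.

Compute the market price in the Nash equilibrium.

Mine Largo's profit: π = y_{Largo}(195 − (y_{Largo} + y_{Mesa})) − 36y_{Largo}.
∂π/∂y_{Largo} = 159 − 2y_{Largo} − y_{Mesa} = 0, so y_{Largo} = 79.5 − 0.5y_{Mesa}.
Setting y_{Largo} = y_{Mesa} in the reaction function: y_{Largo} = 79.5 − 0.5y_{Largo}, so y_{Largo} = 79.5 / 1.5 = 53.
Equilibrium price: P = 195 − 106 = 89.

89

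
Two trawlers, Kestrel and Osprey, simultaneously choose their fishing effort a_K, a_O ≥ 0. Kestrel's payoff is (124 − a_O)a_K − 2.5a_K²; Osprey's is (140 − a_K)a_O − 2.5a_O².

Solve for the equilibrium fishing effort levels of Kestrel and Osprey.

20, 24

Expanding Kestrel's payoff: 124a_K − a_Oa_K − 2.5a_K².
∂π/∂a_K = 124 − a_O − 5a_K = 0, so a_K = 24.8 − 0.2a_O.
Likewise for Osprey: a_O = 28 − 0.2a_K.
Substituting the second reaction function into the first: a_K = 24.8 − 0.2(28 − 0.2a_K), which gives 0.96a_K = 19.2 ⇒ a_K = 20.
Then a_O = 28 − 0.2·20 = 24.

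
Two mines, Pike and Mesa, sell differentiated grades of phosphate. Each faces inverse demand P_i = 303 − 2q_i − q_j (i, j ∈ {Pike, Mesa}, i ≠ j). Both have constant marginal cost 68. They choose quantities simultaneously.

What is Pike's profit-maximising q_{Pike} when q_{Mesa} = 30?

Mine Pike's profit: π = q_{Pike}(303 − 2q_{Pike} − q_{Mesa}) − 68q_{Pike}.
∂π/∂q_{Pike} = 235 − 4q_{Pike} − q_{Mesa} = 0 ⇒ q_{Pike} = 58.75 − 0.25q_{Mesa}.
At q_{Mesa} = 30: q_{Pike} = 58.75 − 0.25·30 = 51.25.

51.25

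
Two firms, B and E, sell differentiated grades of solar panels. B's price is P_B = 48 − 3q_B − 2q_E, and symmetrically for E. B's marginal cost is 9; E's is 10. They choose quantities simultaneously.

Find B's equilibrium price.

23.8125

Firm B's profit: π = q_B(48 − 3q_B − 2q_E) − 9q_B.
∂π/∂q_B = 39 − 6q_B − 2q_E = 0 ⇒ q_B = 6.5 − (1/3)q_E.
Similarly q_E = 19/3 − (1/3)q_B.
Plugging q_E into B's best response: q_B = 6.5 − (1/3)(19/3 − (1/3)q_B) ⇒ (8/9)q_B = 79/18, so q_B = 4.9375.
Then q_E = 19/3 − (1/3)·4.9375 = 4.6875.
P_B = 48 − 3·4.9375 − 2·4.6875 = 23.8125.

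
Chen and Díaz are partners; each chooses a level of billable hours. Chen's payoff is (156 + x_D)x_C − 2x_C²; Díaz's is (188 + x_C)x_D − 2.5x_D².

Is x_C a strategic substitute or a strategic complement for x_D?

Expanding Chen's payoff: 156x_C + x_Dx_C − 2x_C².
∂π/∂x_C = 156 + x_D − 4x_C = 0, so x_C = 39 + 0.25x_D.
The best-response slope dx_C/dx_D = 0.25 > 0: the reaction function is upward-sloping, so the choices are strategic complements.

strategic complements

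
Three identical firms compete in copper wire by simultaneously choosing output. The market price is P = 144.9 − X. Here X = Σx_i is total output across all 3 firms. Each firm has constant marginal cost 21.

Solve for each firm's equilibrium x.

A representative firm's profit is π_i = x_i(144.9 − X) − 21x_i, with X = x_i + Σ_{j≠i} x_j.
First-order condition: 123.9 − 2x_i − Σ_{j≠i} x_j = 0.
With identical firms, set every x_j = x: then 123.9 − 2x − 2x = 0, i.e. x = 123.9/4 = 30.975.

30.975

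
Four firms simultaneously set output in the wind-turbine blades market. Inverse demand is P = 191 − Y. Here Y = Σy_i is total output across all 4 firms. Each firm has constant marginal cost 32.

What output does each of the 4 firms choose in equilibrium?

31.8

A representative firm's profit is π_i = y_i(191 − Y) − 32y_i, with Y = y_i + Σ_{j≠i} y_j.
First-order condition: 159 − 2y_i − Σ_{j≠i} y_j = 0.
Imposing symmetry (y_j = y for all j) turns Σ_{j≠i} y_j into 3y, so 159 = 5y and y = 31.8.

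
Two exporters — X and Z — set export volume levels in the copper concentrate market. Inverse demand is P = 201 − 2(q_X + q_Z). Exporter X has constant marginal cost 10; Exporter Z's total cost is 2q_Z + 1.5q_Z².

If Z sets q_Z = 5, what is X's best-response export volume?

Exporter X's profit: π = q_X(201 − 2(q_X + q_Z)) − 10q_X.
∂π/∂q_X = 191 − 4q_X − 2q_Z = 0, so q_X = 47.75 − 0.5q_Z.
At q_Z = 5: q_X = 47.75 − 0.5·5 = 45.25.

45.25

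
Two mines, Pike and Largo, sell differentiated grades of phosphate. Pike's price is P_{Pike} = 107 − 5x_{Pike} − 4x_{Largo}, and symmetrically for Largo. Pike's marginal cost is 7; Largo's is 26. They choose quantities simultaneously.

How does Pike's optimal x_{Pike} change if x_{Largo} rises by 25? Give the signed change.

Mine Pike's profit: π = x_{Pike}(107 − 5x_{Pike} − 4x_{Largo}) − 7x_{Pike}.
∂π/∂x_{Pike} = 100 − 10x_{Pike} − 4x_{Largo} = 0 ⇒ x_{Pike} = 10 − 0.4x_{Largo}.
The reaction-function slope is −0.4, so a 25-unit rise in x_{Largo} moves x_{Pike} by −0.4 × 25 = −10. Pike's best response falls — the actions are strategic substitutes.

-10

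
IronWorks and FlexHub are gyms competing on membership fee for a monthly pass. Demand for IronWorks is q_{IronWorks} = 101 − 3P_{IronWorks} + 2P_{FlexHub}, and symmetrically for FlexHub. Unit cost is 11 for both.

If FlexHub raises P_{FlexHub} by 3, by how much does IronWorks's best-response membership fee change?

1

IronWorks's profit: π = (P_{IronWorks} − 11)(101 − 3P_{IronWorks} + 2P_{FlexHub}).
∂π/∂P_{IronWorks} = 134 − 6P_{IronWorks} + 2P_{FlexHub} = 0 ⇒ P_{IronWorks} = 67/3 + (1/3)P_{FlexHub}.
The reaction-function slope is 1/3, so a 3-unit rise in P_{FlexHub} moves P_{IronWorks} by 1/3 × 3 = 1. IronWorks's best response rises — the actions are strategic complements.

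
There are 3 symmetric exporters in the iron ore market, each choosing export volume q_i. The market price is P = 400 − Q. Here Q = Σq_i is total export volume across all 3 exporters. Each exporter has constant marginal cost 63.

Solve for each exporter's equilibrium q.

A representative exporter's profit is π_i = q_i(400 − Q) − 63q_i, with Q = q_i + Σ_{j≠i} q_j.
First-order condition: 337 − 2q_i − Σ_{j≠i} q_j = 0.
In a symmetric equilibrium every exporter chooses the same q, so Σ_{j≠i} q_j = 2q. The condition becomes 337 − 4q = 0, giving q = 337/4 = 84.25.

84.25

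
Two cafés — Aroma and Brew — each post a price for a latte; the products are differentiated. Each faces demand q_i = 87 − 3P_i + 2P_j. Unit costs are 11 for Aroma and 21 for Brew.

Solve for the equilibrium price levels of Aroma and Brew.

Aroma's profit: π = (P_{Aroma} − 11)(87 − 3P_{Aroma} + 2P_{Brew}).
∂π/∂P_{Aroma} = 120 − 6P_{Aroma} + 2P_{Brew} = 0 ⇒ P_{Aroma} = 20 + (1/3)P_{Brew}.
Similarly P_{Brew} = 25 + (1/3)P_{Aroma}.
Substituting the second reaction function into the first: P_{Aroma} = 20 + (1/3)(25 + (1/3)P_{Aroma}), which gives (8/9)P_{Aroma} = 85/3 ⇒ P_{Aroma} = 31.875.
Then P_{Brew} = 25 + (1/3)·31.875 = 35.625.

31.875, 35.625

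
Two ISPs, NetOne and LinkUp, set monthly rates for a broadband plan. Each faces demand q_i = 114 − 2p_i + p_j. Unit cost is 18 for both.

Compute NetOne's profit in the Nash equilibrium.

2048

NetOne's profit: π = (p_{NetOne} − 18)(114 − 2p_{NetOne} + p_{LinkUp}).
∂π/∂p_{NetOne} = 150 − 4p_{NetOne} + p_{LinkUp} = 0 ⇒ p_{NetOne} = 37.5 + 0.25p_{LinkUp}.
By symmetry p_{LinkUp} = p_{NetOne}; substituting into the reaction function, 0.75p_{NetOne} = 37.5 and p_{NetOne} = 50.
q_{NetOne} = 114 − 2·50 + 50 = 64.
Profit = (50 − 18)·64 = 2048.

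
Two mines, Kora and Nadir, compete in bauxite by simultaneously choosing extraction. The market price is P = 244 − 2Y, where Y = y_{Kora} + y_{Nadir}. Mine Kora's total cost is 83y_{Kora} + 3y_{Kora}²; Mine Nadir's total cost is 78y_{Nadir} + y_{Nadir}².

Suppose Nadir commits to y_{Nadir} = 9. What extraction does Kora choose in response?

14.3

Mine Kora's profit: π = y_{Kora}(244 − 2(y_{Kora} + y_{Nadir})) − 83y_{Kora} − 3y_{Kora}².
∂π/∂y_{Kora} = 161 − 10y_{Kora} − 2y_{Nadir} = 0, so y_{Kora} = 16.1 − 0.2y_{Nadir}.
At y_{Nadir} = 9: y_{Kora} = 16.1 − 0.2·9 = 14.3.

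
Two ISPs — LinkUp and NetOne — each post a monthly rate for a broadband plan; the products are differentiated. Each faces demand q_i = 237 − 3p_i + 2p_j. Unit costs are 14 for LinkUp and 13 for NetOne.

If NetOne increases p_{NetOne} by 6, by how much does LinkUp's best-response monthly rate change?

LinkUp's profit: π = (p_{LinkUp} − 14)(237 − 3p_{LinkUp} + 2p_{NetOne}).
∂π/∂p_{LinkUp} = 279 − 6p_{LinkUp} + 2p_{NetOne} = 0 ⇒ p_{LinkUp} = 46.5 + (1/3)p_{NetOne}.
The reaction-function slope is 1/3, so a 6-unit rise in p_{NetOne} moves p_{LinkUp} by 1/3 × 6 = 2. LinkUp's best response rises — the actions are strategic complements.

2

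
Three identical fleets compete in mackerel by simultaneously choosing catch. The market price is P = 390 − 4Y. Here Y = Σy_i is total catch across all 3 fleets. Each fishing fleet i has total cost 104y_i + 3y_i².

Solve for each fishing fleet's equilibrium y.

13

A representative fishing fleet's profit is π_i = y_i(390 − 4Y) − 104y_i − 3y_i², with Y = y_i + Σ_{j≠i} y_j.
First-order condition: 286 − 14y_i − 4Σ_{j≠i} y_j = 0.
In a symmetric equilibrium every fishing fleet chooses the same y, so Σ_{j≠i} y_j = 2y. The condition becomes 286 − 22y = 0, giving y = 286/22 = 13.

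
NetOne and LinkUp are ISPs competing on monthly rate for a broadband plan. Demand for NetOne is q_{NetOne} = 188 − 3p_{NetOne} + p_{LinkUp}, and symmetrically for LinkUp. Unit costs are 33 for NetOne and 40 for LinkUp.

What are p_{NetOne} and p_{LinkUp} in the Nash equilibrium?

NetOne's profit: π = (p_{NetOne} − 33)(188 − 3p_{NetOne} + p_{LinkUp}).
∂π/∂p_{NetOne} = 287 − 6p_{NetOne} + p_{LinkUp} = 0 ⇒ p_{NetOne} = 287/6 + (1/6)p_{LinkUp}.
Similarly p_{LinkUp} = 154/3 + (1/6)p_{NetOne}.
Solving the two reaction functions simultaneously: (1 − (1/6)(1/6))p_{NetOne} = 287/6 + (1/6)·(154/3), so (35/36)p_{NetOne} = 1015/18 and p_{NetOne} = 58.
Then p_{LinkUp} = 154/3 + (1/6)·58 = 61.

58, 61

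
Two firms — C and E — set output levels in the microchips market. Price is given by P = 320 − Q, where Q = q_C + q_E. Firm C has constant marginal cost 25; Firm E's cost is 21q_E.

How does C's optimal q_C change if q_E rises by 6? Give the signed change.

-3

Firm C's profit: π = q_C(320 − (q_C + q_E)) − 25q_C.
∂π/∂q_C = 295 − 2q_C − q_E = 0, so q_C = 147.5 − 0.5q_E.
The reaction-function slope is −0.5, so a 6-unit rise in q_E moves q_C by −0.5 × 6 = −3. C's best response falls — the actions are strategic substitutes.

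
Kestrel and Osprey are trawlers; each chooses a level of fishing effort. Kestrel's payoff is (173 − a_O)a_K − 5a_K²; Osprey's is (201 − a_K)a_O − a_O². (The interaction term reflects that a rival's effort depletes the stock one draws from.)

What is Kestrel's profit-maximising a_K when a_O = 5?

Expanding Kestrel's payoff: 173a_K − a_Oa_K − 5a_K².
∂π/∂a_K = 173 − a_O − 10a_K = 0, so a_K = 17.3 − 0.1a_O.
At a_O = 5: a_K = 17.3 − 0.1·5 = 16.8.

16.8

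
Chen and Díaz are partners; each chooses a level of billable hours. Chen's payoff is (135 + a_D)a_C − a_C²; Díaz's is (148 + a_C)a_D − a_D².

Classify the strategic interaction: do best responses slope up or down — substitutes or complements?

strategic complements

Expanding Chen's payoff: 135a_C + a_Da_C − a_C².
∂π/∂a_C = 135 + a_D − 2a_C = 0, so a_C = 67.5 + 0.5a_D.
The best-response slope da_C/da_D = 0.5 > 0: the reaction function is upward-sloping, so the choices are strategic complements.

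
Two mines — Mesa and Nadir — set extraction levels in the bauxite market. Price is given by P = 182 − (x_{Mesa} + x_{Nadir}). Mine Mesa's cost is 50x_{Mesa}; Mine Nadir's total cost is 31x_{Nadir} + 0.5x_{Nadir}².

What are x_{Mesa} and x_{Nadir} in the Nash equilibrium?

Mine Mesa's profit: π = x_{Mesa}(182 − (x_{Mesa} + x_{Nadir})) − 50x_{Mesa}.
∂π/∂x_{Mesa} = 132 − 2x_{Mesa} − x_{Nadir} = 0, so x_{Mesa} = 66 − 0.5x_{Nadir}.
For Nadir: ∂π/∂x_{Nadir} = 151 − 3x_{Nadir} − x_{Mesa} = 0 ⇒ x_{Nadir} = 151/3 − (1/3)x_{Mesa}.
Substituting the second reaction function into the first: x_{Mesa} = 66 − 0.5(151/3 − (1/3)x_{Mesa}), which gives (5/6)x_{Mesa} = 245/6 ⇒ x_{Mesa} = 49.
Then x_{Nadir} = 151/3 − (1/3)·49 = 34.

49, 34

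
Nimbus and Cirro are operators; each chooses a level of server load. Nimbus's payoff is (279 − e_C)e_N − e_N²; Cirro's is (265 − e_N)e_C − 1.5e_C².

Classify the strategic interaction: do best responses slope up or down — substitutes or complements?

Expanding Nimbus's payoff: 279e_N − e_Ce_N − e_N².
∂π/∂e_N = 279 − e_C − 2e_N = 0, so e_N = 139.5 − 0.5e_C.
The best-response slope de_N/de_C = −0.5 < 0: the reaction function is downward-sloping, so the choices are strategic substitutes.

strategic substitutes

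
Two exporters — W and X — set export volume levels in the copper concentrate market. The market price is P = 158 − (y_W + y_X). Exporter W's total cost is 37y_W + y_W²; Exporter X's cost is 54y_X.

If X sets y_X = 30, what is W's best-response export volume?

Exporter W's profit: π = y_W(158 − (y_W + y_X)) − 37y_W − y_W².
∂π/∂y_W = 121 − 4y_W − y_X = 0, so y_W = 30.25 − 0.25y_X.
At y_X = 30: y_W = 30.25 − 0.25·30 = 22.75.

22.75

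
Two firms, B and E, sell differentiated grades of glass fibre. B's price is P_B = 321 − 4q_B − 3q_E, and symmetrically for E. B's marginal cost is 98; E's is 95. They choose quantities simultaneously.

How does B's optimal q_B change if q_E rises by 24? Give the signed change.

Firm B's profit: π = q_B(321 − 4q_B − 3q_E) − 98q_B.
∂π/∂q_B = 223 − 8q_B − 3q_E = 0 ⇒ q_B = 27.875 − 0.375q_E.
The reaction-function slope is −0.375, so a 24-unit rise in q_E moves q_B by −0.375 × 24 = −9. B's best response falls — the actions are strategic substitutes.

-9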